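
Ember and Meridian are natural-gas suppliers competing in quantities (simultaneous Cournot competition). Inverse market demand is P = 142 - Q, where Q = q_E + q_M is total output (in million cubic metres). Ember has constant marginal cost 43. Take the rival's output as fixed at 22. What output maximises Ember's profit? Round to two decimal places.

With the rival's output fixed at 22, Ember's profit is π_E = (142 - 22 - q_E)q_E - (43q_E) = (120 - q_E)q_E - (43q_E).
∂π_E/∂q_E = 77 - 2q_E = 0, so q_E = 77/2.

38.50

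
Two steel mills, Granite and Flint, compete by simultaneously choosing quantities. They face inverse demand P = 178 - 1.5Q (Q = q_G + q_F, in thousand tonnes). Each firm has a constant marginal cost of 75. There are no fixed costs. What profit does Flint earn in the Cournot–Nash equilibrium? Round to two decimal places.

Each firm earns π_i = (178 - 1.5Q)q_i - 75q_i.
First-order condition (treating rivals' output as given): 103 - 3q_i - (3/2)q_j = 0.
With identical firms every q_j equals q_i, so q_j = q_i and 103 = (9/2)q_i, giving q_i = 206/9.
Price P = 178 - (3/2)·(412/9) = 328/3.
Flint's profit: (328/3 - 75)·(206/9) = 785.8519.

785.85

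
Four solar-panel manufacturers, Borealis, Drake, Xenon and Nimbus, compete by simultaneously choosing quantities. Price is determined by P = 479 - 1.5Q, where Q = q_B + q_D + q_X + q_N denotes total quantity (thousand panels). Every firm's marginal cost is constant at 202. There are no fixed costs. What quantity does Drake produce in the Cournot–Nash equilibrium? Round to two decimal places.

A representative firm's profit is π_i = q_i(479 - 1.5Q) - 202q_i.
Setting ∂π_i/∂q_i = 0 with rivals' quantities fixed: 277 - 3q_i - (3/2)·Σ_{j≠i} q_j = 0.
By symmetry each firm produces the same amount; substituting Σ_{j≠i} q_j = 3q_i yields q_i = 277/(15/2) = 554/15.

36.93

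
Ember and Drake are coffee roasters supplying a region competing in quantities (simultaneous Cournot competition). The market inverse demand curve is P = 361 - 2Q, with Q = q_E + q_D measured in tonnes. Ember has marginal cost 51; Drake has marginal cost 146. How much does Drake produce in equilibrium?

20

Ember's profit: π_E = (361 - 2Q)q_E - (51q_E). Setting ∂π_E/∂q_E = 0: 310 - 4q_E - 2(q_D) = 0.
Drake's first-order condition: 215 - 4q_D - 2(q_E) = 0.
So q_E = (310 - 2q_D)/4 and q_D = (215 - 2q_E)/4.
Substituting one into the other gives q_E = 135/2 and q_D = 20.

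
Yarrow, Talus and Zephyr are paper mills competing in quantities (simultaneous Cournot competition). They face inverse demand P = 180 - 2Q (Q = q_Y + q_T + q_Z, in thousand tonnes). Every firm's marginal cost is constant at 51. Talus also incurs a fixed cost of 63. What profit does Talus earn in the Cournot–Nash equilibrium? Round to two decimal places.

A representative firm's profit is π_i = q_i(180 - 2Q) - 51q_i.
First-order condition (treating rivals' output as given): 129 - 4q_i - 2·Σ_{j≠i} q_j = 0.
With identical firms every q_j equals q_i, so Σ_{j≠i} q_j = 2q_i and 129 = 8q_i, giving q_i = 129/8.
Price P = 180 - 2·(387/8) = 333/4.
Talus's profit: (333/4 - 51)·(129/8) - 63 = 457.0313.

457.03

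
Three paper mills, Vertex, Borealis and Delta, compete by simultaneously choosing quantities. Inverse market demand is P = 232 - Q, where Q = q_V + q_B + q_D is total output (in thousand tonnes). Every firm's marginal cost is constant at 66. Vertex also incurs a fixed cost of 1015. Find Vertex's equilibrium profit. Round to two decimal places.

A representative firm's profit is π_i = q_i(232 - Q) - 66q_i.
First-order condition (treating rivals' output as given): 166 - 2q_i - Σ_{j≠i} q_j = 0.
By symmetry each firm produces the same amount; substituting Σ_{j≠i} q_j = 2q_i yields q_i = 166/4 = 83/2.
Price P = 232 - 249/2 = 215/2.
Vertex's profit: (215/2 - 66)·(83/2) - 1015 = 707.2500.

707.25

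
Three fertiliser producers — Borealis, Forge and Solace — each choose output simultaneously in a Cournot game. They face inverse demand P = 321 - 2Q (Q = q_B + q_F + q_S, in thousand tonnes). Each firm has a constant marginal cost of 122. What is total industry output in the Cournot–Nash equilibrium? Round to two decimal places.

74.63

A representative firm's profit is π_i = q_i(321 - 2Q) - 122q_i.
Setting ∂π_i/∂q_i = 0 with rivals' quantities fixed: 199 - 4q_i - 2·Σ_{j≠i} q_j = 0.
With identical firms every q_j equals q_i, so Σ_{j≠i} q_j = 2q_i and 199 = 8q_i, giving q_i = 199/8.
Total output Q = 199/8 + 199/8 + 199/8 = 597/8.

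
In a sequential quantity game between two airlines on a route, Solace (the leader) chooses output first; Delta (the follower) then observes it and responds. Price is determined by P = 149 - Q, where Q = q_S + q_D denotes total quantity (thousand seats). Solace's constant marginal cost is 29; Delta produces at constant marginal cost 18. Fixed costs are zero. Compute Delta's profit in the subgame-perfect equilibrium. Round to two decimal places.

The follower Delta best-responds to any q_S: π_D = (149 - Q)q_D - 18q_D.
∂π_D/∂q_D = 131 - q_S - 2q_D = 0 gives the reaction function q_D = (131 - q_S)/2.
The leader anticipates this reaction. Substituting into P = 149 - Q gives P = 167/2 - (1/2)q_S, so π_S = (167/2 - (1/2)q_S)q_S - 29q_S.
Maximising: ∂π_S/∂q_S = 109/2 - q_S = 0, giving q_S = 109/2.
Then q_D = (131 - 109/2)/2 = 153/4.
Price P = 149 - 371/4 = 225/4.
Delta's profit: (225/4 - 18)·(153/4) = 1463.0625.

1463.06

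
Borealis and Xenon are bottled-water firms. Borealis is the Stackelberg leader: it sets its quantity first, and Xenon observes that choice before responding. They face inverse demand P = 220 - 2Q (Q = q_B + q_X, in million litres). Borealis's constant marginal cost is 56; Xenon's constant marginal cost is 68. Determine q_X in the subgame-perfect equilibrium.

16

Solve by backward induction. Given q_B, the follower Xenon maximises π_X = (220 - 2q_B - 2q_X)q_X - 68q_X.
Follower FOC: 152 - 2q_B - 4q_X = 0, so q_X(q_B) = (152 - 2q_B)/4.
The leader anticipates this reaction. Substituting into P = 220 - 2Q gives P = 144 - q_B, so π_B = (144 - q_B)q_B - 56q_B.
Leader FOC: 88 - 2q_B = 0, so q_B = 44.
Then q_X = (152 - 2·44)/4 = 16.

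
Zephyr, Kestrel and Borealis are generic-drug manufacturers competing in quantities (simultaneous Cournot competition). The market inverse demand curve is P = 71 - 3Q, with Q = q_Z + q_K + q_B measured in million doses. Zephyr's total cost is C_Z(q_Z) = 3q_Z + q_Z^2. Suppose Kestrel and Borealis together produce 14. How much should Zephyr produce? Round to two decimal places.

3.25

With rivals' combined output fixed at 14, Zephyr's profit is π_Z = (71 - 3·14 - 3q_Z)q_Z - (3q_Z + q_Z²) = (29 - 3q_Z)q_Z - (3q_Z + q_Z²).
∂π_Z/∂q_Z = 26 - 8q_Z = 0, so q_Z = 13/4.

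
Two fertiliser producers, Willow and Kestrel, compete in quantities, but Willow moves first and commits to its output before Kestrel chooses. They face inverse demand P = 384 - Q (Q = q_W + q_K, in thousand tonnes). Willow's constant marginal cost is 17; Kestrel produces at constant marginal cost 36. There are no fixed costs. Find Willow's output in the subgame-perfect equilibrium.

The follower Kestrel best-responds to any q_W: π_K = (384 - Q)q_K - 36q_K.
∂π_K/∂q_K = 348 - q_W - 2q_K = 0 gives the reaction function q_K = (348 - q_W)/2.
Willow substitutes q_K(q_W) into its own profit: π_W = q_W(384 - q_W - (348 - q_W)/2) - 17q_W = (210 - (1/2)q_W)q_W - 17q_W.
Maximising: ∂π_W/∂q_W = 193 - q_W = 0, giving q_W = 193.
Then q_K = (348 - 193)/2 = 155/2.

193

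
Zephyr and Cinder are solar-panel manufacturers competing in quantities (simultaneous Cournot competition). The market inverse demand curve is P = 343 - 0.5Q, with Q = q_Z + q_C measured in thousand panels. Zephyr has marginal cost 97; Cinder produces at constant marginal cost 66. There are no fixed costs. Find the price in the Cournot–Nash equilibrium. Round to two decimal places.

168.67

Zephyr's profit: π_Z = (343 - 0.5Q)q_Z - (97q_Z). Setting ∂π_Z/∂q_Z = 0: 246 - q_Z - (1/2)(q_C) = 0.
Cinder's first-order condition: 277 - q_C - (1/2)(q_Z) = 0.
Best responses: q_Z = (246 - (1/2)q_C), q_C = (277 - (1/2)q_Z).
Solving the pair: q_Z = 430/3, q_C = 616/3.
Total output Q = 1046/3, so price P = 343 - (1/2)·(1046/3) = 506/3.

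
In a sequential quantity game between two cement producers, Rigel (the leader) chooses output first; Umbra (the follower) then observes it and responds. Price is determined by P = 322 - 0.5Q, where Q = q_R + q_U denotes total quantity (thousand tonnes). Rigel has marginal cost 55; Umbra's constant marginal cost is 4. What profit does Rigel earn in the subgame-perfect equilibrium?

The follower Umbra best-responds to any q_R: π_U = (322 - 0.5Q)q_U - 4q_U.
Setting the follower's marginal profit to zero, 318 - (1/2)q_R - q_U = 0, i.e. q_U = (318 - (1/2)q_R).
Rigel substitutes q_U(q_R) into its own profit: π_R = q_R(322 - (1/2)q_R - (318 - (1/2)q_R)/2) - 55q_R = (163 - (1/4)q_R)q_R - 55q_R.
Maximising: ∂π_R/∂q_R = 108 - (1/2)q_R = 0, giving q_R = 216.
Then q_U = (318 - (1/2)·216) = 210.
Price P = 322 - (1/2)·426 = 109.
Rigel's profit: (109 - 55)·216 = 11664.

11664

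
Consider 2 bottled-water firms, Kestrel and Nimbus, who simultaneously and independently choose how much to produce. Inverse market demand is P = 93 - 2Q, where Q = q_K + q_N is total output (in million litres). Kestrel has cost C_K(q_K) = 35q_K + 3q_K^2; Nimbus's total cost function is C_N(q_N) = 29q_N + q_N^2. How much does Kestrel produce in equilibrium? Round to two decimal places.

3.93

Kestrel's profit: π_K = (93 - 2Q)q_K - (35q_K + 3q_K²). Setting ∂π_K/∂q_K = 0: 58 - 10q_K - 2(q_N) = 0.
Nimbus's first-order condition: 64 - 6q_N - 2(q_K) = 0.
Rearranging gives the reaction functions q_K = (58 - 2q_N)/10 and q_N = (64 - 2q_K)/6.
Solving the pair: q_K = 55/14, q_N = 131/14.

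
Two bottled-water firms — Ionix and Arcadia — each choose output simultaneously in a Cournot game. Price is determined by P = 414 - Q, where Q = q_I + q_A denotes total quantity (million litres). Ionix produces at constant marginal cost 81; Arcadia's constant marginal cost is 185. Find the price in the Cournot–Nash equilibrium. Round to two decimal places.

226.67

Ionix's profit: π_I = (414 - Q)q_I - (81q_I). Setting ∂π_I/∂q_I = 0: 333 - 2q_I - (q_A) = 0.
Arcadia's profit: π_A = (414 - Q)q_A - (185q_A). Setting ∂π_A/∂q_A = 0: 229 - 2q_A - (q_I) = 0.
Best responses: q_I = (333 - q_A)/2, q_A = (229 - q_I)/2.
Substituting one into the other gives q_I = 437/3 and q_A = 125/3.
Total output Q = 562/3, so price P = 414 - 562/3 = 680/3.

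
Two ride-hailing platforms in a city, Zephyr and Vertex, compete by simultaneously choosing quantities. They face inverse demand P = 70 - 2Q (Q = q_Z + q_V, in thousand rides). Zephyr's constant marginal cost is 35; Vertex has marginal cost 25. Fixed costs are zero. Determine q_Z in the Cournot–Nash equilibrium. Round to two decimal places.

Zephyr's profit: π_Z = (70 - 2Q)q_Z - (35q_Z). Setting ∂π_Z/∂q_Z = 0: 35 - 4q_Z - 2(q_V) = 0.
Vertex's first-order condition: 45 - 4q_V - 2(q_Z) = 0.
Best responses: q_Z = (35 - 2q_V)/4, q_V = (45 - 2q_Z)/4.
Substituting one into the other gives q_Z = 25/6 and q_V = 55/6.

4.17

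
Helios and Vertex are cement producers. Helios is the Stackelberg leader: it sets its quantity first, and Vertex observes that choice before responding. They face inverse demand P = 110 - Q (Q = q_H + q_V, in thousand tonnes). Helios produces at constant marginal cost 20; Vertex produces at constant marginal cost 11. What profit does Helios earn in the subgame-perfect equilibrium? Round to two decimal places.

Solve by backward induction. Given q_H, the follower Vertex maximises π_V = (110 - q_H - q_V)q_V - 11q_V.
Setting the follower's marginal profit to zero, 99 - q_H - 2q_V = 0, i.e. q_V = (99 - q_H)/2.
The leader anticipates this reaction. Substituting into P = 110 - Q gives P = 121/2 - (1/2)q_H, so π_H = (121/2 - (1/2)q_H)q_H - 20q_H.
Leader FOC: 81/2 - q_H = 0, so q_H = 81/2.
Then q_V = (99 - 81/2)/2 = 117/4.
Price P = 110 - 279/4 = 161/4.
Helios's profit: (161/4 - 20)·(81/2) = 820.1250.

820.13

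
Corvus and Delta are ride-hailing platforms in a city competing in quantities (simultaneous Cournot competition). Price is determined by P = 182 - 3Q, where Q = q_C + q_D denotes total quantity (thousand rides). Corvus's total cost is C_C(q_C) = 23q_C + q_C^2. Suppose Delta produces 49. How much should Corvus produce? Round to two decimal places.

With the rival's output fixed at 49, Corvus's profit is π_C = (182 - 3·49 - 3q_C)q_C - (23q_C + q_C²) = (35 - 3q_C)q_C - (23q_C + q_C²).
∂π_C/∂q_C = 12 - 8q_C = 0, so q_C = 3/2.

1.50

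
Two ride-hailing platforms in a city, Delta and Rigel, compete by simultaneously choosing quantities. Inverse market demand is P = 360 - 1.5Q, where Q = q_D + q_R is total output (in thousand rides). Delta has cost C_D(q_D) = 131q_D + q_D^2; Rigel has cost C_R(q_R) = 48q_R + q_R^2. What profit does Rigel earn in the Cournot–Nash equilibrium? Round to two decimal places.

Delta's profit: π_D = (360 - 1.5Q)q_D - (131q_D + q_D²). Setting ∂π_D/∂q_D = 0: 229 - 5q_D - (3/2)(q_R) = 0.
Rigel's profit: π_R = (360 - 1.5Q)q_R - (48q_R + q_R²). Setting ∂π_R/∂q_R = 0: 312 - 5q_R - (3/2)(q_D) = 0.
Rearranging gives the reaction functions q_D = (229 - (3/2)q_R)/5 and q_R = (312 - (3/2)q_D)/5.
Substituting one into the other gives q_D = 29.7582 and q_R = 53.4725.
Price P = 360 - (3/2)·(1082/13) = 235.1538.
Rigel's profit: 235.1538·53.4725 - 48·53.4725 - 53.4725² = 7148.2780.

7148.28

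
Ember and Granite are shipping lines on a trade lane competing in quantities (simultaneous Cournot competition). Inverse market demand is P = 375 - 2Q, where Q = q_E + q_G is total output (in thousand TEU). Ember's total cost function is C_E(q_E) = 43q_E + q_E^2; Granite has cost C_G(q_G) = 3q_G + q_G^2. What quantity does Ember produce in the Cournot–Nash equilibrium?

39

Ember's profit: π_E = (375 - 2Q)q_E - (43q_E + q_E²). Setting ∂π_E/∂q_E = 0: 332 - 6q_E - 2(q_G) = 0.
Granite's profit: π_G = (375 - 2Q)q_G - (3q_G + q_G²). Setting ∂π_G/∂q_G = 0: 372 - 6q_G - 2(q_E) = 0.
So q_E = (332 - 2q_G)/6 and q_G = (372 - 2q_E)/6.
Solving the pair: q_E = 39, q_G = 49.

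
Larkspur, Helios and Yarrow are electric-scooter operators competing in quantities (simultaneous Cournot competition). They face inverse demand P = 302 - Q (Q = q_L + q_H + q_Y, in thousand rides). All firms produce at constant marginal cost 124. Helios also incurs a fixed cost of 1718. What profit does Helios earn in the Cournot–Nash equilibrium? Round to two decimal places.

Each firm earns π_i = (302 - Q)q_i - 124q_i.
First-order condition (treating rivals' output as given): 178 - 2q_i - Σ_{j≠i} q_j = 0.
With identical firms every q_j equals q_i, so Σ_{j≠i} q_j = 2q_i and 178 = 4q_i, giving q_i = 89/2.
Price P = 302 - 267/2 = 337/2.
Helios's profit: (337/2 - 124)·(89/2) - 1718 = 1049/4.

262.25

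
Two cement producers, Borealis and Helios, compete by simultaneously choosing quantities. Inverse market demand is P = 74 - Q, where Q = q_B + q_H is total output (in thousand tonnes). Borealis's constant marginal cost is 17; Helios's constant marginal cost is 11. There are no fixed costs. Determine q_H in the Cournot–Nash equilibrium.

Borealis's profit: π_B = (74 - Q)q_B - (17q_B). Setting ∂π_B/∂q_B = 0: 57 - 2q_B - (q_H) = 0.
Helios's first-order condition: 63 - 2q_H - (q_B) = 0.
So q_B = (57 - q_H)/2 and q_H = (63 - q_B)/2.
Substituting one into the other gives q_B = 17 and q_H = 23.

23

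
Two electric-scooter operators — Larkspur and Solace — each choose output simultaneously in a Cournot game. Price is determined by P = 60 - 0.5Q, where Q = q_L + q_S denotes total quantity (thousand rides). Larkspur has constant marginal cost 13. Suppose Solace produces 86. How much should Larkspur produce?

With the rival's output fixed at 86, Larkspur's profit is π_L = (60 - (1/2)·86 - (1/2)q_L)q_L - (13q_L) = (17 - (1/2)q_L)q_L - (13q_L).
∂π_L/∂q_L = 4 - q_L = 0, so q_L = 4.

4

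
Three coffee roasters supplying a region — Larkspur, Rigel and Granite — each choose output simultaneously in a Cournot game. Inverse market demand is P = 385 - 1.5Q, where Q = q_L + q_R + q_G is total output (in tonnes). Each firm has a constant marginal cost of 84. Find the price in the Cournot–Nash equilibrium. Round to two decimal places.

159.25

Each firm earns π_i = (385 - 1.5Q)q_i - 84q_i.
First-order condition (treating rivals' output as given): 301 - 3q_i - (3/2)·Σ_{j≠i} q_j = 0.
With identical firms every q_j equals q_i, so Σ_{j≠i} q_j = 2q_i and 301 = 6q_i, giving q_i = 301/6.
Total output Q = 301/2, so price P = 385 - (3/2)·(301/2) = 637/4.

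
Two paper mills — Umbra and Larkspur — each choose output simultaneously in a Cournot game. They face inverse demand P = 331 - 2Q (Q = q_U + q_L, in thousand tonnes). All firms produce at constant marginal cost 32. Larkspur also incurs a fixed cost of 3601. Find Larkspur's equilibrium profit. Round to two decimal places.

A representative firm's profit is π_i = q_i(331 - 2Q) - 32q_i.
First-order condition (treating rivals' output as given): 299 - 4q_i - 2q_j = 0.
By symmetry each firm produces the same amount; substituting q_j = q_i yields q_i = 299/6.
Price P = 331 - 2·(299/3) = 395/3.
Larkspur's profit: (395/3 - 32)·(299/6) - 3601 = 1365.7222.

1365.72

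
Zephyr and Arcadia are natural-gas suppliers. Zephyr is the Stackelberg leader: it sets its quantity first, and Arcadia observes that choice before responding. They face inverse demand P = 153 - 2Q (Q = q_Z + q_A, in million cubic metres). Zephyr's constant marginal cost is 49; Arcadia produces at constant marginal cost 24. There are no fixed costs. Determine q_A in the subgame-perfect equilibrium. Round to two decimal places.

22.38

The follower Arcadia best-responds to any q_Z: π_A = (153 - 2Q)q_A - 24q_A.
∂π_A/∂q_A = 129 - 2q_Z - 4q_A = 0 gives the reaction function q_A = (129 - 2q_Z)/4.
Zephyr substitutes q_A(q_Z) into its own profit: π_Z = q_Z(153 - 2q_Z - (129 - 2q_Z)/2) - 49q_Z = (177/2 - q_Z)q_Z - 49q_Z.
Leader FOC: 79/2 - 2q_Z = 0, so q_Z = 79/4.
Then q_A = (129 - 2·(79/4))/4 = 179/8.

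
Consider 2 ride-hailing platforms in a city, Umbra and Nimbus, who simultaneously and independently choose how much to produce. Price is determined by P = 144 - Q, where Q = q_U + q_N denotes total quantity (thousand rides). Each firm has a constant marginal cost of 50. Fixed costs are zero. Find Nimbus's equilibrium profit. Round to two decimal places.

Each firm earns π_i = (144 - Q)q_i - 50q_i.
Setting ∂π_i/∂q_i = 0 with rivals' quantities fixed: 94 - 2q_i - q_j = 0.
By symmetry each firm produces the same amount; substituting q_j = q_i yields q_i = 94/3.
Price P = 144 - 188/3 = 244/3.
Nimbus's profit: (244/3 - 50)·(94/3) = 981.7778.

981.78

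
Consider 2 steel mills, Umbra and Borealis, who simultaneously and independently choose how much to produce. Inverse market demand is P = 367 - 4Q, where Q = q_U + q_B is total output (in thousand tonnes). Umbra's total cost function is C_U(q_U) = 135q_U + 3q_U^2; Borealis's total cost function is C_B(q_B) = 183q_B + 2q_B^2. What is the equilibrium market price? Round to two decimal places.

269.74

Umbra's profit: π_U = (367 - 4Q)q_U - (135q_U + 3q_U²). Setting ∂π_U/∂q_U = 0: 232 - 14q_U - 4(q_B) = 0.
Borealis's first-order condition: 184 - 12q_B - 4(q_U) = 0.
So q_U = (232 - 4q_B)/14 and q_B = (184 - 4q_U)/12.
Substituting one into the other gives q_U = 256/19 and q_B = 206/19.
Total output Q = 462/19, so price P = 367 - 4·(462/19) = 269.7368.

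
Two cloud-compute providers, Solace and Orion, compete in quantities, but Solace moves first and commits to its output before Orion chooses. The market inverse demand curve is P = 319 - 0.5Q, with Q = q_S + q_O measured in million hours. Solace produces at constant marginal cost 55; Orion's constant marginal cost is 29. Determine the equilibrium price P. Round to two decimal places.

114.50

The follower Orion best-responds to any q_S: π_O = (319 - 0.5Q)q_O - 29q_O.
Follower FOC: 290 - (1/2)q_S - q_O = 0, so q_O(q_S) = (290 - (1/2)q_S).
Solace substitutes q_O(q_S) into its own profit: π_S = q_S(319 - (1/2)q_S - (290 - (1/2)q_S)/2) - 55q_S = (174 - (1/4)q_S)q_S - 55q_S.
Leader FOC: 119 - (1/2)q_S = 0, so q_S = 238.
Then q_O = (290 - (1/2)·238) = 171.
Total output Q = 409, so price P = 319 - (1/2)·409 = 229/2.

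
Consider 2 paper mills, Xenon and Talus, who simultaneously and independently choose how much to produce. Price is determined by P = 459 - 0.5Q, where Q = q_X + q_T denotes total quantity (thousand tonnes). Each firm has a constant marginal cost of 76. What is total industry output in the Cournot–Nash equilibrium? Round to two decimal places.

510.67

A representative firm's profit is π_i = q_i(459 - 0.5Q) - 76q_i.
First-order condition (treating rivals' output as given): 383 - q_i - (1/2)q_j = 0.
With identical firms every q_j equals q_i, so q_j = q_i and 383 = (3/2)q_i, giving q_i = 766/3.
Total output Q = 766/3 + 766/3 = 1532/3.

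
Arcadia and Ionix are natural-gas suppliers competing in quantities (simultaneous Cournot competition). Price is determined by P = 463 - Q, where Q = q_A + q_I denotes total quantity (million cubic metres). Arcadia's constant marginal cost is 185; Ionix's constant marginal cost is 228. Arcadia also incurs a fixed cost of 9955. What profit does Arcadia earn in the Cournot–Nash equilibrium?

1494

Arcadia's profit: π_A = (463 - Q)q_A - (185q_A). Setting ∂π_A/∂q_A = 0: 278 - 2q_A - (q_I) = 0.
Ionix's profit: π_I = (463 - Q)q_I - (228q_I). Setting ∂π_I/∂q_I = 0: 235 - 2q_I - (q_A) = 0.
Rearranging gives the reaction functions q_A = (278 - q_I)/2 and q_I = (235 - q_A)/2.
Solving the pair: q_A = 107, q_I = 64.
Price P = 463 - 171 = 292.
Arcadia's profit: (292 - 185)·107 - 9955 = 1494.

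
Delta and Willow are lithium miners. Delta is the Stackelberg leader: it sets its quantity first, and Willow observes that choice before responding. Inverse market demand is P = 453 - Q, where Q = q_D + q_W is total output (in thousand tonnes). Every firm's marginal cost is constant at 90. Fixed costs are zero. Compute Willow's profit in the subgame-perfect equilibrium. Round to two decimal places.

Solve by backward induction. Given q_D, the follower Willow maximises π_W = (453 - q_D - q_W)q_W - 90q_W.
Setting the follower's marginal profit to zero, 363 - q_D - 2q_W = 0, i.e. q_W = (363 - q_D)/2.
The leader anticipates this reaction. Substituting into P = 453 - Q gives P = 543/2 - (1/2)q_D, so π_D = (543/2 - (1/2)q_D)q_D - 90q_D.
Maximising: ∂π_D/∂q_D = 363/2 - q_D = 0, giving q_D = 363/2.
Then q_W = (363 - 363/2)/2 = 363/4.
Price P = 453 - 1089/4 = 723/4.
Willow's profit: (723/4 - 90)·(363/4) = 8235.5625.

8235.56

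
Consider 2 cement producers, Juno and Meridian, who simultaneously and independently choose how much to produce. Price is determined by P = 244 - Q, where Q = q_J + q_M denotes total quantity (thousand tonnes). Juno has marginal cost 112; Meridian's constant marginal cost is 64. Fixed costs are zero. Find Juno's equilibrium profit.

Juno's profit: π_J = (244 - Q)q_J - (112q_J). Setting ∂π_J/∂q_J = 0: 132 - 2q_J - (q_M) = 0.
Meridian's first-order condition: 180 - 2q_M - (q_J) = 0.
Best responses: q_J = (132 - q_M)/2, q_M = (180 - q_J)/2.
Solving the pair: q_J = 28, q_M = 76.
Price P = 244 - 104 = 140.
Juno's profit: (140 - 112)·28 = 784.

784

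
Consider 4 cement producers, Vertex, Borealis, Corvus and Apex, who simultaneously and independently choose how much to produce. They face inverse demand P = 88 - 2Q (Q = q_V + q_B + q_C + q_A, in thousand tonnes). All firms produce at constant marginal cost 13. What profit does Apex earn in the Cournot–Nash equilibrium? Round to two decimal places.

112.50

Each firm earns π_i = (88 - 2Q)q_i - 13q_i.
First-order condition (treating rivals' output as given): 75 - 4q_i - 2·Σ_{j≠i} q_j = 0.
By symmetry each firm produces the same amount; substituting Σ_{j≠i} q_j = 3q_i yields q_i = 75/10 = 15/2.
Price P = 88 - 2·30 = 28.
Apex's profit: (28 - 13)·(15/2) = 225/2.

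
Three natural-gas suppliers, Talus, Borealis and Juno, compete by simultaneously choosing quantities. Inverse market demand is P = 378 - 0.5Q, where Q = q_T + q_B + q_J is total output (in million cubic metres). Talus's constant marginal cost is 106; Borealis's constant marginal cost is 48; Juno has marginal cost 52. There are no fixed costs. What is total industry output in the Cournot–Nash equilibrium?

Talus's profit: π_T = (378 - 0.5Q)q_T - (106q_T). Setting ∂π_T/∂q_T = 0: 272 - q_T - (1/2)(q_B + q_J) = 0.
Borealis's first-order condition: 330 - q_B - (1/2)(q_T + q_J) = 0.
Juno's first-order condition: 326 - q_J - (1/2)(q_T + q_B) = 0.
Adding the 3 conditions: 928 − Q − Q = 0, i.e. Q = 464.
Back-substituting: q_T = (272 − 232)/(1/2) = 80, q_B = (330 − 232)/(1/2) = 196, q_J = (326 − 232)/(1/2) = 188.
Total output Q = 80 + 196 + 188 = 464.

464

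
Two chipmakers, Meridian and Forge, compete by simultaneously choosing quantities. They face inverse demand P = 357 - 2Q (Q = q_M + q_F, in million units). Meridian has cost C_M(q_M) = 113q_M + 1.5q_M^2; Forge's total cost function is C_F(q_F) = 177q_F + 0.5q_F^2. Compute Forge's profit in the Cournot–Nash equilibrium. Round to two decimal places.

1550.43

Meridian's profit: π_M = (357 - 2Q)q_M - (113q_M + (3/2)q_M²). Setting ∂π_M/∂q_M = 0: 244 - 7q_M - 2(q_F) = 0.
Forge's profit: π_F = (357 - 2Q)q_F - (177q_F + (1/2)q_F²). Setting ∂π_F/∂q_F = 0: 180 - 5q_F - 2(q_M) = 0.
Rearranging gives the reaction functions q_M = (244 - 2q_F)/7 and q_F = (180 - 2q_M)/5.
Substituting one into the other gives q_M = 860/31 and q_F = 772/31.
Price P = 357 - 2·(1632/31) = 251.7097.
Forge's profit: 251.7097·(772/31) - 177·(772/31) - (1/2)(772/31)² = 1550.4266.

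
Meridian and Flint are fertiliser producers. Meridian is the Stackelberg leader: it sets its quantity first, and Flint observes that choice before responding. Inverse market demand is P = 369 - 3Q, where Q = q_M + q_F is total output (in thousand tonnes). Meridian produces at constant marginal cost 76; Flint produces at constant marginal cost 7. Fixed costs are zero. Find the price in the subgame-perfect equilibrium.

Solve by backward induction. Given q_M, the follower Flint maximises π_F = (369 - 3q_M - 3q_F)q_F - 7q_F.
Setting the follower's marginal profit to zero, 362 - 3q_M - 6q_F = 0, i.e. q_F = (362 - 3q_M)/6.
The leader anticipates this reaction. Substituting into P = 369 - 3Q gives P = 188 - (3/2)q_M, so π_M = (188 - (3/2)q_M)q_M - 76q_M.
The leader's first-order condition 112 - 3q_M = 0 yields q_M = 112/3.
Then q_F = (362 - 3·(112/3))/6 = 125/3.
Total output Q = 79, so price P = 369 - 3·79 = 132.

132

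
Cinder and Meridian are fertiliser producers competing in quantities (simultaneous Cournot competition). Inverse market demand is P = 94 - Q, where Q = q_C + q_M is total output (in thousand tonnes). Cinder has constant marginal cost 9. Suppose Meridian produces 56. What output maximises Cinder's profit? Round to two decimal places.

With the rival's output fixed at 56, Cinder's profit is π_C = (94 - 56 - q_C)q_C - (9q_C) = (38 - q_C)q_C - (9q_C).
∂π_C/∂q_C = 29 - 2q_C = 0, so q_C = 29/2.

14.50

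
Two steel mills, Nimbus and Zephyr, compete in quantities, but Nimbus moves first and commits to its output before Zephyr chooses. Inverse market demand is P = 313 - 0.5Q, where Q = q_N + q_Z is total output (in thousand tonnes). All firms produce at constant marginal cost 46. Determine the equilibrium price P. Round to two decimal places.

The follower Zephyr best-responds to any q_N: π_Z = (313 - 0.5Q)q_Z - 46q_Z.
∂π_Z/∂q_Z = 267 - (1/2)q_N - q_Z = 0 gives the reaction function q_Z = (267 - (1/2)q_N).
The leader anticipates this reaction. Substituting into P = 313 - 0.5Q gives P = 359/2 - (1/4)q_N, so π_N = (359/2 - (1/4)q_N)q_N - 46q_N.
Leader FOC: 267/2 - (1/2)q_N = 0, so q_N = 267.
Then q_Z = (267 - (1/2)·267) = 267/2.
Total output Q = 801/2, so price P = 313 - (1/2)·(801/2) = 451/4.

112.75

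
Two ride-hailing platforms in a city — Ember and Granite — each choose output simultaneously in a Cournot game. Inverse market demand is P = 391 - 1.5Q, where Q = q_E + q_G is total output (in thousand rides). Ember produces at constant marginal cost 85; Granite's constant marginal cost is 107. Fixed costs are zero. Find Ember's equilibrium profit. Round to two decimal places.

7969.19

Ember's profit: π_E = (391 - 1.5Q)q_E - (85q_E). Setting ∂π_E/∂q_E = 0: 306 - 3q_E - (3/2)(q_G) = 0.
Granite's first-order condition: 284 - 3q_G - (3/2)(q_E) = 0.
Rearranging gives the reaction functions q_E = (306 - (3/2)q_G)/3 and q_G = (284 - (3/2)q_E)/3.
Substituting one into the other gives q_E = 656/9 and q_G = 524/9.
Price P = 391 - (3/2)·(1180/9) = 583/3.
Ember's profit: (583/3 - 85)·(656/9) = 7969.1852.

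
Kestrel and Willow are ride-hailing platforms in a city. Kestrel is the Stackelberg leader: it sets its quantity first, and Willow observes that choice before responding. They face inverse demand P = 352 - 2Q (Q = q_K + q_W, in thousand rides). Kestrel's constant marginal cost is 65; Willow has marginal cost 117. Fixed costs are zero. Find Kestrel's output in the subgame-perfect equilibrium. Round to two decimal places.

84.75

Solve by backward induction. Given q_K, the follower Willow maximises π_W = (352 - 2q_K - 2q_W)q_W - 117q_W.
∂π_W/∂q_W = 235 - 2q_K - 4q_W = 0 gives the reaction function q_W = (235 - 2q_K)/4.
The leader anticipates this reaction. Substituting into P = 352 - 2Q gives P = 469/2 - q_K, so π_K = (469/2 - q_K)q_K - 65q_K.
Leader FOC: 339/2 - 2q_K = 0, so q_K = 339/4.
Then q_W = (235 - 2·(339/4))/4 = 131/8.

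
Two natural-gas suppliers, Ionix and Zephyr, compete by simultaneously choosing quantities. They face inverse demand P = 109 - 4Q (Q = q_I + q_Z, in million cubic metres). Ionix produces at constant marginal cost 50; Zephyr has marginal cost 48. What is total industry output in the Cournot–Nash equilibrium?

10

Ionix's profit: π_I = (109 - 4Q)q_I - (50q_I). Setting ∂π_I/∂q_I = 0: 59 - 8q_I - 4(q_Z) = 0.
Zephyr's profit: π_Z = (109 - 4Q)q_Z - (48q_Z). Setting ∂π_Z/∂q_Z = 0: 61 - 8q_Z - 4(q_I) = 0.
Rearranging gives the reaction functions q_I = (59 - 4q_Z)/8 and q_Z = (61 - 4q_I)/8.
Substituting one into the other gives q_I = 19/4 and q_Z = 21/4.
Total output Q = 19/4 + 21/4 = 10.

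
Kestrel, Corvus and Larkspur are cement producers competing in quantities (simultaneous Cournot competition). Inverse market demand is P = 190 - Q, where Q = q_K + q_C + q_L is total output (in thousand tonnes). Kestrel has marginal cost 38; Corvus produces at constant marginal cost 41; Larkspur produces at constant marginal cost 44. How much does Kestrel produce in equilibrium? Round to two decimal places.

40.25

Kestrel's profit: π_K = (190 - Q)q_K - (38q_K). Setting ∂π_K/∂q_K = 0: 152 - 2q_K - (q_C + q_L) = 0.
Corvus's first-order condition: 149 - 2q_C - (q_K + q_L) = 0.
Larkspur's profit: π_L = (190 - Q)q_L - (44q_L). Setting ∂π_L/∂q_L = 0: 146 - 2q_L - (q_K + q_C) = 0.
Adding the 3 conditions: 447 − 2Q − 2Q = 0, i.e. Q = 447/4.
Back-substituting: q_K = (152 − 447/4) = 161/4, q_C = (149 − 447/4) = 149/4, q_L = (146 − 447/4) = 137/4.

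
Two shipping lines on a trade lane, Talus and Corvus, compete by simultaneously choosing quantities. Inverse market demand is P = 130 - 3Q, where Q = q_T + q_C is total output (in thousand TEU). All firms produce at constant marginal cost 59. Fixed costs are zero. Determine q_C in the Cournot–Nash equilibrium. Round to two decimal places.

7.89

A representative firm's profit is π_i = q_i(130 - 3Q) - 59q_i.
Setting ∂π_i/∂q_i = 0 with rivals' quantities fixed: 71 - 6q_i - 3q_j = 0.
By symmetry each firm produces the same amount; substituting q_j = q_i yields q_i = 71/9.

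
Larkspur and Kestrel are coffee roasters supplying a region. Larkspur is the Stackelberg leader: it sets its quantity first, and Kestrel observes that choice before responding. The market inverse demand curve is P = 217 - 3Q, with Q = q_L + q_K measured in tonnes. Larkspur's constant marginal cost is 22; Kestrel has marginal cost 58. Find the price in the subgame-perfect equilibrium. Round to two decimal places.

Solve by backward induction. Given q_L, the follower Kestrel maximises π_K = (217 - 3q_L - 3q_K)q_K - 58q_K.
∂π_K/∂q_K = 159 - 3q_L - 6q_K = 0 gives the reaction function q_K = (159 - 3q_L)/6.
The leader anticipates this reaction. Substituting into P = 217 - 3Q gives P = 275/2 - (3/2)q_L, so π_L = (275/2 - (3/2)q_L)q_L - 22q_L.
Leader FOC: 231/2 - 3q_L = 0, so q_L = 77/2.
Then q_K = (159 - 3·(77/2))/6 = 29/4.
Total output Q = 183/4, so price P = 217 - 3·(183/4) = 319/4.

79.75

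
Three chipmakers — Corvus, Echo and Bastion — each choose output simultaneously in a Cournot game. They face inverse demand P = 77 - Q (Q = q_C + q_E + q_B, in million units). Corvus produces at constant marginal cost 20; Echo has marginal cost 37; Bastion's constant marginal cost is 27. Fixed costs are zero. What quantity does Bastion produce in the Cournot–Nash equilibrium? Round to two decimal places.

13.25

Corvus's profit: π_C = (77 - Q)q_C - (20q_C). Setting ∂π_C/∂q_C = 0: 57 - 2q_C - (q_E + q_B) = 0.
Echo's profit: π_E = (77 - Q)q_E - (37q_E). Setting ∂π_E/∂q_E = 0: 40 - 2q_E - (q_C + q_B) = 0.
Bastion's profit: π_B = (77 - Q)q_B - (27q_B). Setting ∂π_B/∂q_B = 0: 50 - 2q_B - (q_C + q_E) = 0.
Adding the 3 conditions: 147 − 2Q − 2Q = 0, i.e. Q = 147/4.
Back-substituting: q_C = (57 − 147/4) = 81/4, q_E = (40 − 147/4) = 13/4, q_B = (50 − 147/4) = 53/4.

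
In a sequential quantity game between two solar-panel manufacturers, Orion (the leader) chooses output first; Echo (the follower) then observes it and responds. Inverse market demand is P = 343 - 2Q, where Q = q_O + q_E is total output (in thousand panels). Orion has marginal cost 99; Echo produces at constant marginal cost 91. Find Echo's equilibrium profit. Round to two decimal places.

2244.50

Solve by backward induction. Given q_O, the follower Echo maximises π_E = (343 - 2q_O - 2q_E)q_E - 91q_E.
Setting the follower's marginal profit to zero, 252 - 2q_O - 4q_E = 0, i.e. q_E = (252 - 2q_O)/4.
Orion substitutes q_E(q_O) into its own profit: π_O = q_O(343 - 2q_O - (252 - 2q_O)/2) - 99q_O = (217 - q_O)q_O - 99q_O.
The leader's first-order condition 118 - 2q_O = 0 yields q_O = 59.
Then q_E = (252 - 2·59)/4 = 67/2.
Price P = 343 - 2·(185/2) = 158.
Echo's profit: (158 - 91)·(67/2) = 2244.5000.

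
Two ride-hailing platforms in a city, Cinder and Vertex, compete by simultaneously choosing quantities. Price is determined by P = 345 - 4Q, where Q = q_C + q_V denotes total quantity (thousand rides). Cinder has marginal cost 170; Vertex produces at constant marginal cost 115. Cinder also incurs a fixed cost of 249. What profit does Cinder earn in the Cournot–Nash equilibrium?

Cinder's profit: π_C = (345 - 4Q)q_C - (170q_C). Setting ∂π_C/∂q_C = 0: 175 - 8q_C - 4(q_V) = 0.
Vertex's profit: π_V = (345 - 4Q)q_V - (115q_V). Setting ∂π_V/∂q_V = 0: 230 - 8q_V - 4(q_C) = 0.
Rearranging gives the reaction functions q_C = (175 - 4q_V)/8 and q_V = (230 - 4q_C)/8.
Solving the pair: q_C = 10, q_V = 95/4.
Price P = 345 - 4·(135/4) = 210.
Cinder's profit: (210 - 170)·10 - 249 = 151.

151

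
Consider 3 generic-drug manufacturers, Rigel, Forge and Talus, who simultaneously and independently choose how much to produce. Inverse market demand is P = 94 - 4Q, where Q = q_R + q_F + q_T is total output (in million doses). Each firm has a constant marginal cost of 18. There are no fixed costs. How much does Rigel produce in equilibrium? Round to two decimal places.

Each firm earns π_i = (94 - 4Q)q_i - 18q_i.
Setting ∂π_i/∂q_i = 0 with rivals' quantities fixed: 76 - 8q_i - 4·Σ_{j≠i} q_j = 0.
With identical firms every q_j equals q_i, so Σ_{j≠i} q_j = 2q_i and 76 = 16q_i, giving q_i = 19/4.

4.75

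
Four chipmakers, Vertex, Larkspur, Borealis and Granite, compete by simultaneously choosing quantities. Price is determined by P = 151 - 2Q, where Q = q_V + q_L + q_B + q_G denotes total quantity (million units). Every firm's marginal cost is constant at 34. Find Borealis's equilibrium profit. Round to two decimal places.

273.78

A representative firm's profit is π_i = q_i(151 - 2Q) - 34q_i.
Setting ∂π_i/∂q_i = 0 with rivals' quantities fixed: 117 - 4q_i - 2·Σ_{j≠i} q_j = 0.
With identical firms every q_j equals q_i, so Σ_{j≠i} q_j = 3q_i and 117 = 10q_i, giving q_i = 117/10.
Price P = 151 - 2·(234/5) = 287/5.
Borealis's profit: (287/5 - 34)·(117/10) = 273.7800.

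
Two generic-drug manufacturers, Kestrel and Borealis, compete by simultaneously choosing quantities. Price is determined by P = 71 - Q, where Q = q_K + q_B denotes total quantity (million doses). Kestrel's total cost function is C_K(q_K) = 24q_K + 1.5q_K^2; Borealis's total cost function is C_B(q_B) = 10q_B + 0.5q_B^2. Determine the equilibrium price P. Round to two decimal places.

46.86

Kestrel's profit: π_K = (71 - Q)q_K - (24q_K + (3/2)q_K²). Setting ∂π_K/∂q_K = 0: 47 - 5q_K - (q_B) = 0.
Borealis's profit: π_B = (71 - Q)q_B - (10q_B + (1/2)q_B²). Setting ∂π_B/∂q_B = 0: 61 - 3q_B - (q_K) = 0.
So q_K = (47 - q_B)/5 and q_B = (61 - q_K)/3.
Substituting one into the other gives q_K = 40/7 and q_B = 129/7.
Total output Q = 169/7, so price P = 71 - 169/7 = 328/7.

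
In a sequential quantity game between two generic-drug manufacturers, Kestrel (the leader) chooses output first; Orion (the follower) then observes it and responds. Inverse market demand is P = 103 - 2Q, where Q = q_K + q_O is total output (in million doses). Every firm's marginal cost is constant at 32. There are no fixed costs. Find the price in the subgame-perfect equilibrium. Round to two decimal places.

49.75

Solve by backward induction. Given q_K, the follower Orion maximises π_O = (103 - 2q_K - 2q_O)q_O - 32q_O.
∂π_O/∂q_O = 71 - 2q_K - 4q_O = 0 gives the reaction function q_O = (71 - 2q_K)/4.
Kestrel substitutes q_O(q_K) into its own profit: π_K = q_K(103 - 2q_K - (71 - 2q_K)/2) - 32q_K = (135/2 - q_K)q_K - 32q_K.
Leader FOC: 71/2 - 2q_K = 0, so q_K = 71/4.
Then q_O = (71 - 2·(71/4))/4 = 71/8.
Total output Q = 213/8, so price P = 103 - 2·(213/8) = 199/4.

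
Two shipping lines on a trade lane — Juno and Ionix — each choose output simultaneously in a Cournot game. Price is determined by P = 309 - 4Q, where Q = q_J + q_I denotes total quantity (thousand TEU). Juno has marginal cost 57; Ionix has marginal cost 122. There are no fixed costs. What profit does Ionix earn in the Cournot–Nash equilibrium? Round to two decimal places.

Juno's profit: π_J = (309 - 4Q)q_J - (57q_J). Setting ∂π_J/∂q_J = 0: 252 - 8q_J - 4(q_I) = 0.
Ionix's first-order condition: 187 - 8q_I - 4(q_J) = 0.
Best responses: q_J = (252 - 4q_I)/8, q_I = (187 - 4q_J)/8.
Substituting one into the other gives q_J = 317/12 and q_I = 61/6.
Price P = 309 - 4·(439/12) = 488/3.
Ionix's profit: (488/3 - 122)·(61/6) = 413.4444.

413.44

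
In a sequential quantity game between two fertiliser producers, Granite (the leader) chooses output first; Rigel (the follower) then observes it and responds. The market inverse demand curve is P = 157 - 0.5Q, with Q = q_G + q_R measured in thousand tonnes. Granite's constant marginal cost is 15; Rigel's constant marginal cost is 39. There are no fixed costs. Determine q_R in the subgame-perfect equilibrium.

The follower Rigel best-responds to any q_G: π_R = (157 - 0.5Q)q_R - 39q_R.
∂π_R/∂q_R = 118 - (1/2)q_G - q_R = 0 gives the reaction function q_R = (118 - (1/2)q_G).
The leader anticipates this reaction. Substituting into P = 157 - 0.5Q gives P = 98 - (1/4)q_G, so π_G = (98 - (1/4)q_G)q_G - 15q_G.
Maximising: ∂π_G/∂q_G = 83 - (1/2)q_G = 0, giving q_G = 166.
Then q_R = (118 - (1/2)·166) = 35.

35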